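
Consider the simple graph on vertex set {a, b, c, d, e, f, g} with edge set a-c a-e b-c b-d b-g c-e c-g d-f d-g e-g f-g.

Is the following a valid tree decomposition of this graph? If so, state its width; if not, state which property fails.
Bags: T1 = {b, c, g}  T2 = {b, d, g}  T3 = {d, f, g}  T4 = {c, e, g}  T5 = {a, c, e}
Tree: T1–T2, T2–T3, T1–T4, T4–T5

Yes; width 2.

Every vertex of G appears in some bag (union = {a, b, c, d, e, f, g}); every edge is covered by a bag; and for each vertex v the set of bags containing v is connected in the bag tree. The decomposition is therefore valid. The largest bag has 3 vertices, so the width is 2.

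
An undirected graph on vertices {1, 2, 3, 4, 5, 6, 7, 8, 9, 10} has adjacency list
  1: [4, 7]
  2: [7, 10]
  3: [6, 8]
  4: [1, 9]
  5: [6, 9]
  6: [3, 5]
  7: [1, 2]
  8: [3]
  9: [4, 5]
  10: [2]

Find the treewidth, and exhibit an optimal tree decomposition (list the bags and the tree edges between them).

Treewidth 1.
One such decomposition:
Bags: B1 = {3, 8}  B2 = {3, 6}  B3 = {5, 6}  B4 = {5, 9}  B5 = {4, 9}  B6 = {1, 4}  B7 = {1, 7}  B8 = {2, 7}  B9 = {2, 10}
Tree: B1–B2, B2–B3, B3–B4, B4–B5, B5–B6, B6–B7, B7–B8, B8–B9

Each bag holds 2 vertices, so the decomposition has width 1, which upper-bounds the treewidth. Since G has at least one edge (e.g. 8–3), it is not an edgeless graph, so tw(G) ≥ 1. Hence tw(G) = 1 exactly.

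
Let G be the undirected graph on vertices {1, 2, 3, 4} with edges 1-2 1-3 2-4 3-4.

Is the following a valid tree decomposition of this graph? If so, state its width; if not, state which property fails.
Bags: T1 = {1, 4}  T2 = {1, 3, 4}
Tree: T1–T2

No — vertex 2 appears in no bag.

A tree decomposition must satisfy three properties: every vertex lies in some bag; for every edge, both endpoints lie together in some bag; and for every vertex, the bags containing it form a connected subtree. Here vertex 2 appears in no bag, so the decomposition is invalid.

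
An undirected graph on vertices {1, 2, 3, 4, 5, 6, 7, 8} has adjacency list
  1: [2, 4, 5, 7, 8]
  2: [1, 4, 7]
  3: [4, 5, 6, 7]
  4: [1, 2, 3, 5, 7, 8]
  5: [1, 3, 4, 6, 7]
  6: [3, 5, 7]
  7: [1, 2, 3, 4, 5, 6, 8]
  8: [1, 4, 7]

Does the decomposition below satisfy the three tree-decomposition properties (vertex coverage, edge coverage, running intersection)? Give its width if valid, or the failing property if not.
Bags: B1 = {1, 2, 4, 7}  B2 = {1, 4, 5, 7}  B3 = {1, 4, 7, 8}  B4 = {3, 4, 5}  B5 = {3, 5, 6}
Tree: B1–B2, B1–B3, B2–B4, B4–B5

No — edge (7,3) lies in no bag.

A tree decomposition must satisfy three properties: every vertex lies in some bag; for every edge, both endpoints lie together in some bag; and for every vertex, the bags containing it form a connected subtree. Here edge (7,3) lies in no bag, so the decomposition is invalid.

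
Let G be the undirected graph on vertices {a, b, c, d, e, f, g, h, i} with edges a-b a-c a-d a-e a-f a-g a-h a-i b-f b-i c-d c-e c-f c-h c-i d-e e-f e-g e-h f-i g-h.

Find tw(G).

A width-3 tree decomposition is:
Bags: B1 = {a, c, e, f}  B2 = {a, c, f, i}  B3 = {a, c, e, h}  B4 = {a, e, g, h}  B5 = {a, b, f, i}  B6 = {a, c, d, e}
Tree: B1–B2, B1–B3, B3–B4, B2–B5, B1–B6
Each bag holds 4 vertices, so the decomposition has width 3, which upper-bounds the treewidth. On the other hand G contains the 4-clique {a, e, g, h}. A clique must lie in a single bag of any decomposition, so no decomposition can have width below 3. Combining the bounds, tw(G) = 3.

3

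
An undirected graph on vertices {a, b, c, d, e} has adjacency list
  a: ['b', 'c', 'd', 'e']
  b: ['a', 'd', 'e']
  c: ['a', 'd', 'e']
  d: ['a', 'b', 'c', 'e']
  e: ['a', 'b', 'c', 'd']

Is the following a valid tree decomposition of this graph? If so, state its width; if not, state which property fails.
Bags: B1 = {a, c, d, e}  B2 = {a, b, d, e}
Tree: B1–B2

Vertex coverage: the bags together contain {a, b, c, d, e}, the full vertex set. Edge coverage: each edge of G has both endpoints in at least one bag. Running intersection: for every vertex, the bags containing it form a connected subtree. All three properties hold, so this is a valid tree decomposition of width max|bag| − 1 = 3, and hence tw(G) ≤ 3.

Yes; width 3.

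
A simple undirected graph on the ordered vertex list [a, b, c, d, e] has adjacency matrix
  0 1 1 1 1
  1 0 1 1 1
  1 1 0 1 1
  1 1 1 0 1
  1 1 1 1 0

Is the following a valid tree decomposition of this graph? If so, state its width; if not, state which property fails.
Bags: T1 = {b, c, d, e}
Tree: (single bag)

A tree decomposition must satisfy three properties: every vertex lies in some bag; for every edge, both endpoints lie together in some bag; and for every vertex, the bags containing it form a connected subtree. Here vertex a appears in no bag, so the decomposition is invalid.

No — vertex a appears in no bag.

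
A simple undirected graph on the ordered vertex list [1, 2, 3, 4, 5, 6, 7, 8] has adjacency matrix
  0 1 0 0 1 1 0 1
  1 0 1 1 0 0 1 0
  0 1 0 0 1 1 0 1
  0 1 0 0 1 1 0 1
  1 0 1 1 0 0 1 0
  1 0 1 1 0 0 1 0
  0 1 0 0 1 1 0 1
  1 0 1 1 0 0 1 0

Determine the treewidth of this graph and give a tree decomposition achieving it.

Each bag holds 5 vertices, so the decomposition has width 4, which upper-bounds the treewidth. For the lower bound: the 5 vertex sets {4,6}, {1,5}, {7,8}, {2}, {3} are disjoint, each induces a connected subgraph, and every pair is joined by at least one edge of G. Contracting each set to a single vertex therefore yields K_{5} as a minor, and since treewidth is minor-monotone, tw(G) ≥ tw(K_{5}) = 4. Therefore the treewidth is 4.

Treewidth 4.
One optimal decomposition is:
Bags: B1 = {2, 4, 5, 6, 8}  B2 = {1, 2, 5, 6, 8}  B3 = {2, 5, 6, 7, 8}  B4 = {2, 3, 5, 6, 8}
Tree: B1–B2, B2–B3, B3–B4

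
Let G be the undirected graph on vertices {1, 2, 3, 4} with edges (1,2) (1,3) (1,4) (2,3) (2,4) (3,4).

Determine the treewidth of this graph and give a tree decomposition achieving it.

Treewidth 3.
One such decomposition:
Bags: B1 = {1, 2, 3, 4}
Tree: (single bag)

A single bag containing all 4 vertices is trivially a valid decomposition of width 3. For the lower bound, the 4 vertices {1, 2, 3, 4} are pairwise adjacent, and any tree decomposition puts a clique entirely inside one bag — forcing width ≥ 3. Hence tw(G) = 3 exactly.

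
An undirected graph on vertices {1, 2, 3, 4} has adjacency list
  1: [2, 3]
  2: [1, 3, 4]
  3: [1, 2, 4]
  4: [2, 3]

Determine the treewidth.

A width-2 tree decomposition is:
Bags: B1 = {2, 3, 4}  B2 = {1, 2, 3}
Tree: B1–B2
The largest bag has 3 vertices, giving width 2; this decomposition certifies tw(G) ≤ 2. For the lower bound, the 3 vertices {1, 2, 3} are pairwise adjacent, and any tree decomposition puts a clique entirely inside one bag — forcing width ≥ 2. Combining the bounds, tw(G) = 2.

2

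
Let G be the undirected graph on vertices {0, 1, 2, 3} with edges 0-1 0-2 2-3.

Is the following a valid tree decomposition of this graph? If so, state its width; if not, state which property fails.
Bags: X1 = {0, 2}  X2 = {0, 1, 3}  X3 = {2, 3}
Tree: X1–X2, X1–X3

No — bags containing vertex 3 are not connected in the tree.

A tree decomposition must satisfy three properties: every vertex lies in some bag; for every edge, both endpoints lie together in some bag; and for every vertex, the bags containing it form a connected subtree. Here bags containing vertex 3 are not connected in the tree, so the decomposition is invalid.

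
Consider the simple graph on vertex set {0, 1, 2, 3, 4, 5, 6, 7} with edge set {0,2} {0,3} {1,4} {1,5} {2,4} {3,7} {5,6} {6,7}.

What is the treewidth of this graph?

2

A width-2 tree decomposition is:
Bags: B1 = {1, 4, 5}  B2 = {4, 5, 6}  B3 = {4, 6, 7}  B4 = {3, 4, 7}  B5 = {0, 3, 4}  B6 = {0, 2, 4}
Tree: B1–B2, B2–B3, B3–B4, B4–B5, B5–B6
Each bag holds 3 vertices, so the decomposition has width 2, which upper-bounds the treewidth. Since 4–1–5–6–7–3–0–2–4 is a cycle in G, G is not acyclic. Forests are exactly the graphs of treewidth ≤ 1, so tw(G) ≥ 2. Hence tw(G) = 2 exactly.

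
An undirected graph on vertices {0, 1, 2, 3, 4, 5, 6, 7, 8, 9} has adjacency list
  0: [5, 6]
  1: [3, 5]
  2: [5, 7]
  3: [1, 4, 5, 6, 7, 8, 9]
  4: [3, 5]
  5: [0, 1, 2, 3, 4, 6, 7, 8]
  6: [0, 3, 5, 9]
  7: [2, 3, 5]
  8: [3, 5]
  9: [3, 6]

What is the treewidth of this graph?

A width-2 tree decomposition is:
Bags: B1 = {1, 3, 5}  B2 = {3, 5, 6}  B3 = {0, 5, 6}  B4 = {3, 5, 7}  B5 = {3, 6, 9}  B6 = {2, 5, 7}  B7 = {3, 5, 8}  B8 = {3, 4, 5}
Tree: B1–B2, B2–B3, B1–B4, B2–B5, B4–B6, B4–B7, B2–B8
Every bag has size at most 3, so the width is 3 − 1 = 2 and tw(G) ≤ 2. For the lower bound, the 3 vertices {3, 6, 9} are pairwise adjacent, and any tree decomposition puts a clique entirely inside one bag — forcing width ≥ 2. The upper and lower bounds meet at 2, so that is the treewidth.

2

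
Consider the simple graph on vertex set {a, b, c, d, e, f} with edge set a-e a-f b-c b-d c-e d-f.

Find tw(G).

2

A width-2 tree decomposition is:
Bags: B1 = {b, c, d}  B2 = {c, d, f}  B3 = {a, c, f}  B4 = {a, c, e}
Tree: B1–B2, B2–B3, B3–B4
Each bag holds 3 vertices, so the decomposition has width 2, which upper-bounds the treewidth. For the lower bound, G contains the cycle c–b–d–f–a–e–c, so G is not a forest; only forests have treewidth ≤ 1, hence tw(G) ≥ 2. Therefore the treewidth is 2.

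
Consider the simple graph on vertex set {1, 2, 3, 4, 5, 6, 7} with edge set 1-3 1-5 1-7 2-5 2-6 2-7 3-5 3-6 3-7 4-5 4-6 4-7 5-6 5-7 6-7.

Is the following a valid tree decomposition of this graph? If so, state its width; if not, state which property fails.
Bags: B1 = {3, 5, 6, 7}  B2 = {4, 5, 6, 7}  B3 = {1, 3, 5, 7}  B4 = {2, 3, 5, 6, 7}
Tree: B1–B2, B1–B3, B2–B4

A tree decomposition must satisfy three properties: every vertex lies in some bag; for every edge, both endpoints lie together in some bag; and for every vertex, the bags containing it form a connected subtree. Here bags containing vertex 3 are not connected in the tree, so the decomposition is invalid.

No — bags containing vertex 3 are not connected in the tree.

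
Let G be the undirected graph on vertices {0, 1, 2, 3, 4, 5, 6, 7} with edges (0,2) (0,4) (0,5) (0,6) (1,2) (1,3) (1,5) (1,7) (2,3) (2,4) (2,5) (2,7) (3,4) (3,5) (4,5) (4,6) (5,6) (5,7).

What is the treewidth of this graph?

3

A width-3 tree decomposition is:
Bags: B1 = {1, 2, 5, 7}  B2 = {1, 2, 3, 5}  B3 = {2, 3, 4, 5}  B4 = {0, 2, 4, 5}  B5 = {0, 4, 5, 6}
Tree: B1–B2, B2–B3, B3–B4, B4–B5
Every bag has size at most 4, so the width is 4 − 1 = 3 and tw(G) ≤ 3. For the lower bound, the 4 vertices {0, 2, 4, 5} are pairwise adjacent, and any tree decomposition puts a clique entirely inside one bag — forcing width ≥ 3. Hence tw(G) = 3 exactly.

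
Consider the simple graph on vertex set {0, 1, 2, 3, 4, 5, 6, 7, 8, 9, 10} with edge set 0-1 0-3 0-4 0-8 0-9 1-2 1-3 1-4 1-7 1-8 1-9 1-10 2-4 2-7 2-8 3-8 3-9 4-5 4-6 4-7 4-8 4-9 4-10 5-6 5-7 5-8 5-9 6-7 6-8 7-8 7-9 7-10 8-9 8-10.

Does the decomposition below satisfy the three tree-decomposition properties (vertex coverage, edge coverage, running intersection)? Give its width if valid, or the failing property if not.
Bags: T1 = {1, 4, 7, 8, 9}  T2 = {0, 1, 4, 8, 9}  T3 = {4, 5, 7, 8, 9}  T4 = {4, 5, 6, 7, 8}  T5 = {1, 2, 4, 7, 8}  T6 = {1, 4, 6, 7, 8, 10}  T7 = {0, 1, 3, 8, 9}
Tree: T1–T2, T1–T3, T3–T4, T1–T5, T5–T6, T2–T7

A tree decomposition must satisfy three properties: every vertex lies in some bag; for every edge, both endpoints lie together in some bag; and for every vertex, the bags containing it form a connected subtree. Here bags containing vertex 6 are not connected in the tree, so the decomposition is invalid.

No — bags containing vertex 6 are not connected in the tree.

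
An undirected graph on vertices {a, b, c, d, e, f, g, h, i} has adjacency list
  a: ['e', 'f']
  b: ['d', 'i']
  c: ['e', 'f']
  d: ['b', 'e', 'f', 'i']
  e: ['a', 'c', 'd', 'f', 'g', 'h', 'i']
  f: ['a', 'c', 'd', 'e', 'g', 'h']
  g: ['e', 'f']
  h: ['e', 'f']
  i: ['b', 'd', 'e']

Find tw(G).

A width-2 tree decomposition is:
Bags: B1 = {d, e, f}  B2 = {d, e, i}  B3 = {e, f, h}  B4 = {a, e, f}  B5 = {c, e, f}  B6 = {e, f, g}  B7 = {b, d, i}
Tree: B1–B2, B1–B3, B1–B4, B4–B5, B5–B6, B2–B7
The largest bag has 3 vertices, giving width 2; this decomposition certifies tw(G) ≤ 2. For the lower bound, the 3 vertices {d, e, f} are pairwise adjacent, and any tree decomposition puts a clique entirely inside one bag — forcing width ≥ 2. Hence tw(G) = 2 exactly.

2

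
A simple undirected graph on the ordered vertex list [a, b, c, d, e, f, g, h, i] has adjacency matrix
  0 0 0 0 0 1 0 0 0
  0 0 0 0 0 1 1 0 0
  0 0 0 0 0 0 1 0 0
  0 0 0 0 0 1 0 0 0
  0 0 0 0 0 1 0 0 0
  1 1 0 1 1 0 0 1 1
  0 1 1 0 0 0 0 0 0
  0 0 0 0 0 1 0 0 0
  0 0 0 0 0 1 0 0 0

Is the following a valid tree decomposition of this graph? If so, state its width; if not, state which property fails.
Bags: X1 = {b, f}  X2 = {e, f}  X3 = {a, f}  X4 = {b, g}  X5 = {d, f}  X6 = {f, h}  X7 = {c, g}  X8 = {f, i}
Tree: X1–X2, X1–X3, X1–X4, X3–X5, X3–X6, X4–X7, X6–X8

Yes; width 1.

Checking the three conditions: (i) the bags cover all of {a, b, c, d, e, f, g, h, i}; (ii) for each edge, some bag contains both endpoints; (iii) the bags containing any fixed vertex form a subtree. All hold, so the decomposition is valid with width 2 − 1 = 1.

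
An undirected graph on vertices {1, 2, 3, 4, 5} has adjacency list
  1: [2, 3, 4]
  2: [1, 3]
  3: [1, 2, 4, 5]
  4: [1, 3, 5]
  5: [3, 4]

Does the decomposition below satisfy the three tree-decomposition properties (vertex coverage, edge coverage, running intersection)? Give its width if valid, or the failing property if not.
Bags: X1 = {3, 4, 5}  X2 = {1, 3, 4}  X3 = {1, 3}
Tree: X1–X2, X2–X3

A tree decomposition must satisfy three properties: every vertex lies in some bag; for every edge, both endpoints lie together in some bag; and for every vertex, the bags containing it form a connected subtree. Here vertex 2 appears in no bag, so the decomposition is invalid.

No — vertex 2 appears in no bag.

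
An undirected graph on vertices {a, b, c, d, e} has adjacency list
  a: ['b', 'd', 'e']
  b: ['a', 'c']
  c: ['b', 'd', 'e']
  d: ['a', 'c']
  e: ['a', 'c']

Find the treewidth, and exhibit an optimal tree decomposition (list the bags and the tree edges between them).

Each bag holds 3 vertices, so the decomposition has width 2, which upper-bounds the treewidth. Since e–a–b–c–e is a cycle in G, G is not acyclic. Forests are exactly the graphs of treewidth ≤ 1, so tw(G) ≥ 2. Hence tw(G) = 2 exactly.

Treewidth 2.
One optimal decomposition is:
Bags: B1 = {a, c, e}  B2 = {a, b, c}  B3 = {a, c, d}
Tree: B1–B2, B2–B3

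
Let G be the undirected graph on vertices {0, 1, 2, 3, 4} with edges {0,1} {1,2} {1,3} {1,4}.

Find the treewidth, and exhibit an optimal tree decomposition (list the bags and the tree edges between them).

Treewidth 1.
One such decomposition:
Bags: B1 = {0, 1}  B2 = {1, 2}  B3 = {1, 4}  B4 = {1, 3}
Tree: B1–B2, B2–B3, B3–B4

Every bag has size at most 2, so the width is 2 − 1 = 1 and tw(G) ≤ 1. Any graph with an edge has treewidth ≥ 1, and G has the edge 1–0. Hence tw(G) = 1 exactly.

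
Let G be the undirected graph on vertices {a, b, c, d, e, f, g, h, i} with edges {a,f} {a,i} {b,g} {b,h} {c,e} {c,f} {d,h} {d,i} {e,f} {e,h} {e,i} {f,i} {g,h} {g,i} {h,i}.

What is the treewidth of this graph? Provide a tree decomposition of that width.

Each bag holds 3 vertices, so the decomposition has width 2, which upper-bounds the treewidth. For the lower bound, the 3 vertices {c, e, f} are pairwise adjacent, and any tree decomposition puts a clique entirely inside one bag — forcing width ≥ 2. Combining the bounds, tw(G) = 2.

Treewidth 2.
One optimal decomposition is:
Bags: B1 = {e, f, i}  B2 = {a, f, i}  B3 = {e, h, i}  B4 = {g, h, i}  B5 = {b, g, h}  B6 = {d, h, i}  B7 = {c, e, f}
Tree: B1–B2, B1–B3, B3–B4, B4–B5, B4–B6, B1–B7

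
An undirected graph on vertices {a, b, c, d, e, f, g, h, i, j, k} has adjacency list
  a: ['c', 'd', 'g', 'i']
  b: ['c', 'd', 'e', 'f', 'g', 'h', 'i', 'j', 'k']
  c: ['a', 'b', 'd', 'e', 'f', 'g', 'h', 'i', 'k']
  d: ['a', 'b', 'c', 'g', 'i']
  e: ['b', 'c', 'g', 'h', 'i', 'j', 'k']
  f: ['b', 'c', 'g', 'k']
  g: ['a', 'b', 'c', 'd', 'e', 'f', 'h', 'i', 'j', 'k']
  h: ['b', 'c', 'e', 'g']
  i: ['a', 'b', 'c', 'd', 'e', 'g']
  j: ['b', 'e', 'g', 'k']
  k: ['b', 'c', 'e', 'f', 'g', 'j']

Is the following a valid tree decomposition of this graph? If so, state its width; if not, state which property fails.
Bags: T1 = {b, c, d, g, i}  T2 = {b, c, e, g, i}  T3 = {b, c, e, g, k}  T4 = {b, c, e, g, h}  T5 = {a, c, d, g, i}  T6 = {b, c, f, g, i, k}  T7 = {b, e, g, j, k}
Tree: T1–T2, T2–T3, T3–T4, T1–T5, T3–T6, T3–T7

No — bags containing vertex i are not connected in the tree.

A tree decomposition must satisfy three properties: every vertex lies in some bag; for every edge, both endpoints lie together in some bag; and for every vertex, the bags containing it form a connected subtree. Here bags containing vertex i are not connected in the tree, so the decomposition is invalid.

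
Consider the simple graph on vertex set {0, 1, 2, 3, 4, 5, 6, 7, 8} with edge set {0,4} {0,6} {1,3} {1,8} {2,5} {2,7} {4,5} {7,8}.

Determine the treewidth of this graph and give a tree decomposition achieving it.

Each bag holds 2 vertices, so the decomposition has width 1, which upper-bounds the treewidth. Any graph with an edge has treewidth ≥ 1, and G has the edge 6–0. Therefore the treewidth is 1.

Treewidth 1.
One optimal decomposition is:
Bags: B1 = {0, 6}  B2 = {0, 4}  B3 = {4, 5}  B4 = {2, 5}  B5 = {2, 7}  B6 = {7, 8}  B7 = {1, 8}  B8 = {1, 3}
Tree: B1–B2, B2–B3, B3–B4, B4–B5, B5–B6, B6–B7, B7–B8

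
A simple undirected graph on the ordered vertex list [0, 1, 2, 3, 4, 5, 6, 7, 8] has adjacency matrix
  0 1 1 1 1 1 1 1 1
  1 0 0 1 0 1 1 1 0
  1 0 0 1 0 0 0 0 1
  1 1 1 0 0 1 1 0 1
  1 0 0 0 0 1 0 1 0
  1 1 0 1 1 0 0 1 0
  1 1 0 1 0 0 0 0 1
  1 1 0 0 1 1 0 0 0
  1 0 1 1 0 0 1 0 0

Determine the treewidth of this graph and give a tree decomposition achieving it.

The largest bag has 4 vertices, giving width 3; this decomposition certifies tw(G) ≤ 3. Conversely, {0, 2, 3, 8} is a clique of size 4, and the vertices of any clique must share a bag in every tree decomposition; so some bag has ≥ 4 vertices and tw(G) ≥ 3. The upper and lower bounds meet at 3, so that is the treewidth.

Treewidth 3.
Bags: B1 = {0, 1, 5, 7}  B2 = {0, 1, 3, 5}  B3 = {0, 4, 5, 7}  B4 = {0, 1, 3, 6}  B5 = {0, 3, 6, 8}  B6 = {0, 2, 3, 8}
Tree: B1–B2, B1–B3, B2–B4, B4–B5, B5–B6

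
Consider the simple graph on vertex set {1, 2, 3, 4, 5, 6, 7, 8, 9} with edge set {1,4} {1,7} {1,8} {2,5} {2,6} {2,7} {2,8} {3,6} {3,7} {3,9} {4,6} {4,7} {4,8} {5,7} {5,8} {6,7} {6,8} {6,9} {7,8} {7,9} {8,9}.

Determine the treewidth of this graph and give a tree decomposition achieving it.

Treewidth 3.
One optimal decomposition is:
Bags: B1 = {2, 6, 7, 8}  B2 = {6, 7, 8, 9}  B3 = {4, 6, 7, 8}  B4 = {2, 5, 7, 8}  B5 = {1, 4, 7, 8}  B6 = {3, 6, 7, 9}
Tree: B1–B2, B1–B3, B1–B4, B3–B5, B2–B6

Every bag has size at most 4, so the width is 4 − 1 = 3 and tw(G) ≤ 3. For the lower bound, the 4 vertices {1, 4, 7, 8} are pairwise adjacent, and any tree decomposition puts a clique entirely inside one bag — forcing width ≥ 3. The upper and lower bounds meet at 3, so that is the treewidth.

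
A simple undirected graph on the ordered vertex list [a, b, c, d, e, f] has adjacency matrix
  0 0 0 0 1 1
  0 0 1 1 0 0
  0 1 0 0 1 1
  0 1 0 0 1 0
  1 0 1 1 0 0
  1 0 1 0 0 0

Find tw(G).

2

A width-2 tree decomposition is:
Bags: B1 = {a, c, f}  B2 = {a, c, e}  B3 = {b, c, e}  B4 = {b, d, e}
Tree: B1–B2, B2–B3, B3–B4
Every bag has size at most 3, so the width is 3 − 1 = 2 and tw(G) ≤ 2. Since f–a–e–c–f is a cycle in G, G is not acyclic. Forests are exactly the graphs of treewidth ≤ 1, so tw(G) ≥ 2. Hence tw(G) = 2 exactly.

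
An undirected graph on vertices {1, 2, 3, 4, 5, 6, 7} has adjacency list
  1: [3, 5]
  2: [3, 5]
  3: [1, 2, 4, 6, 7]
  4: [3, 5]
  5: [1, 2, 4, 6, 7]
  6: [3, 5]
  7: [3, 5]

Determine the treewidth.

2

A width-2 tree decomposition is:
Bags: B1 = {3, 4, 5}  B2 = {3, 5, 6}  B3 = {2, 3, 5}  B4 = {1, 3, 5}  B5 = {3, 5, 7}
Tree: B1–B2, B2–B3, B3–B4, B4–B5
Every bag has size at most 3, so the width is 3 − 1 = 2 and tw(G) ≤ 2. The edges 3–4–5–6–3 form a cycle, so G is not a tree and its treewidth is at least 2. Therefore the treewidth is 2.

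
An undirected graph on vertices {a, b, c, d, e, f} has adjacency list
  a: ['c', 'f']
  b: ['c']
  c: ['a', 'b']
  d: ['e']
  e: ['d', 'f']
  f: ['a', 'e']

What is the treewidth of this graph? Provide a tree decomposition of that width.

Treewidth 1.
One such decomposition:
Bags: B1 = {d, e}  B2 = {e, f}  B3 = {a, f}  B4 = {a, c}  B5 = {b, c}
Tree: B1–B2, B2–B3, B3–B4, B4–B5

Each bag holds 2 vertices, so the decomposition has width 1, which upper-bounds the treewidth. Since G has at least one edge (e.g. d–e), it is not an edgeless graph, so tw(G) ≥ 1. The upper and lower bounds meet at 1, so that is the treewidth.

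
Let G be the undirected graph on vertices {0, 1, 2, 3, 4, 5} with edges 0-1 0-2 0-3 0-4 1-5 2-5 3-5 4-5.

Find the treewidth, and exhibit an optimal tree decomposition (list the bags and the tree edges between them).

The largest bag has 3 vertices, giving width 2; this decomposition certifies tw(G) ≤ 2. The edges 3–5–1–0–3 form a cycle, so G is not a tree and its treewidth is at least 2. Combining the bounds, tw(G) = 2.

Treewidth 2.
One optimal decomposition is:
Bags: B1 = {0, 3, 5}  B2 = {0, 1, 5}  B3 = {0, 4, 5}  B4 = {0, 2, 5}
Tree: B1–B2, B2–B3, B3–B4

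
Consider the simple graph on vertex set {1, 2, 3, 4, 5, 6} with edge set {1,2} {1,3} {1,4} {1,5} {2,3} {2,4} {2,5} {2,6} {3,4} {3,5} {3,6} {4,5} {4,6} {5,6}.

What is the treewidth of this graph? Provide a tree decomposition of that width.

Every bag has size at most 5, so the width is 5 − 1 = 4 and tw(G) ≤ 4. For the lower bound, the 5 vertices {1, 2, 3, 4, 5} are pairwise adjacent, and any tree decomposition puts a clique entirely inside one bag — forcing width ≥ 4. Combining the bounds, tw(G) = 4.

Treewidth 4.
Bags: B1 = {2, 3, 4, 5, 6}  B2 = {1, 2, 3, 4, 5}
Tree: B1–B2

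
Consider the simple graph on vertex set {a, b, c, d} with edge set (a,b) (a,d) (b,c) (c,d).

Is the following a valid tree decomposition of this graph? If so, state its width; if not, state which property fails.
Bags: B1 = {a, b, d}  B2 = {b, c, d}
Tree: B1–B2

Yes; width 2.

Checking the three conditions: (i) the bags cover all of {a, b, c, d}; (ii) for each edge, some bag contains both endpoints; (iii) the bags containing any fixed vertex form a subtree. All hold, so the decomposition is valid with width 3 − 1 = 2.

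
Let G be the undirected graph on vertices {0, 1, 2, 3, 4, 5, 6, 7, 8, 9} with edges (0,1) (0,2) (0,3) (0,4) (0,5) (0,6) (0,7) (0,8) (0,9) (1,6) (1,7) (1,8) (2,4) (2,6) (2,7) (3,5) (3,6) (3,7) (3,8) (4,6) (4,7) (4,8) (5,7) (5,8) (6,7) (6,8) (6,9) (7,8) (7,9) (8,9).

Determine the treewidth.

A width-4 tree decomposition is:
Bags: B1 = {0, 3, 5, 7, 8}  B2 = {0, 3, 6, 7, 8}  B3 = {0, 6, 7, 8, 9}  B4 = {0, 4, 6, 7, 8}  B5 = {0, 2, 4, 6, 7}  B6 = {0, 1, 6, 7, 8}
Tree: B1–B2, B2–B3, B3–B4, B4–B5, B4–B6
The largest bag has 5 vertices, giving width 4; this decomposition certifies tw(G) ≤ 4. For the lower bound, the 5 vertices {0, 3, 5, 7, 8} are pairwise adjacent, and any tree decomposition puts a clique entirely inside one bag — forcing width ≥ 4. Therefore the treewidth is 4.

4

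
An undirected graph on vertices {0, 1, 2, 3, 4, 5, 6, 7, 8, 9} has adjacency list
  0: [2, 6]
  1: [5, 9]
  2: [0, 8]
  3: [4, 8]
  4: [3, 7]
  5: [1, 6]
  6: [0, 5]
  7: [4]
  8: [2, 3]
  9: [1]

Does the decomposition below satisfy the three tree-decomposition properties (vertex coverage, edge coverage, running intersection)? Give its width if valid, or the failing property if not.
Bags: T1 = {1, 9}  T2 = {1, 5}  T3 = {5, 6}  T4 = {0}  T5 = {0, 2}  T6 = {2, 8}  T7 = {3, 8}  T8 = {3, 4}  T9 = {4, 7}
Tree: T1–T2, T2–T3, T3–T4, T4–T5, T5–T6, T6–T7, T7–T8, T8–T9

No — edge (6,0) lies in no bag.

A tree decomposition must satisfy three properties: every vertex lies in some bag; for every edge, both endpoints lie together in some bag; and for every vertex, the bags containing it form a connected subtree. Here edge (6,0) lies in no bag, so the decomposition is invalid.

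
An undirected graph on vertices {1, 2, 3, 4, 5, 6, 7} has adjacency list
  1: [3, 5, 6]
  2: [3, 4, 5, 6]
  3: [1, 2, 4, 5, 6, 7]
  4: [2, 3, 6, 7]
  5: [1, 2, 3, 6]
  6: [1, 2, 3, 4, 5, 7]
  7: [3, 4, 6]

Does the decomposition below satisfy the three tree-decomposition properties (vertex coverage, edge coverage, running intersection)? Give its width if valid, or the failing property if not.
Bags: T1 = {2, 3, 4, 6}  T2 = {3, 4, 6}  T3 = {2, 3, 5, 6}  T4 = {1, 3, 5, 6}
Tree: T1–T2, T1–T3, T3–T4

No — vertex 7 appears in no bag.

A tree decomposition must satisfy three properties: every vertex lies in some bag; for every edge, both endpoints lie together in some bag; and for every vertex, the bags containing it form a connected subtree. Here vertex 7 appears in no bag, so the decomposition is invalid.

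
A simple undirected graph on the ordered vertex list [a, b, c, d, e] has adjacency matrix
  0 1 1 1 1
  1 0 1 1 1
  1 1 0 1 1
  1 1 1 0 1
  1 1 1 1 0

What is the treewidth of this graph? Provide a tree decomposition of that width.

Treewidth 4.
Bags: B1 = {a, b, c, d, e}
Tree: (single bag)

A single bag containing all 5 vertices is trivially a valid decomposition of width 4. On the other hand G contains the 5-clique {a, b, c, d, e}. A clique must lie in a single bag of any decomposition, so no decomposition can have width below 4. Hence tw(G) = 4 exactly.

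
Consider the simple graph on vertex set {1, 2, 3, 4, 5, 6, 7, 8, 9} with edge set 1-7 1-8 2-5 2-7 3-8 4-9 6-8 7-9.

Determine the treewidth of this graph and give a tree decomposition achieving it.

Each bag holds 2 vertices, so the decomposition has width 1, which upper-bounds the treewidth. Since G has at least one edge (e.g. 6–8), it is not an edgeless graph, so tw(G) ≥ 1. The upper and lower bounds meet at 1, so that is the treewidth.

Treewidth 1.
Bags: B1 = {6, 8}  B2 = {1, 8}  B3 = {1, 7}  B4 = {2, 7}  B5 = {3, 8}  B6 = {2, 5}  B7 = {7, 9}  B8 = {4, 9}
Tree: B1–B2, B2–B3, B3–B4, B1–B5, B4–B6, B4–B7, B7–B8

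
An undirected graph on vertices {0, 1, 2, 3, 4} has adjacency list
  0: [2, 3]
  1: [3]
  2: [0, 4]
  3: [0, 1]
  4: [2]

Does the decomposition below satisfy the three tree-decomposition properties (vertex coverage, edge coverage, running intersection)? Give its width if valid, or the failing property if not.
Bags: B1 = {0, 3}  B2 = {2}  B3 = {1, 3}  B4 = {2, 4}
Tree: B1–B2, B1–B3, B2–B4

No — edge (0,2) lies in no bag.

A tree decomposition must satisfy three properties: every vertex lies in some bag; for every edge, both endpoints lie together in some bag; and for every vertex, the bags containing it form a connected subtree. Here edge (0,2) lies in no bag, so the decomposition is invalid.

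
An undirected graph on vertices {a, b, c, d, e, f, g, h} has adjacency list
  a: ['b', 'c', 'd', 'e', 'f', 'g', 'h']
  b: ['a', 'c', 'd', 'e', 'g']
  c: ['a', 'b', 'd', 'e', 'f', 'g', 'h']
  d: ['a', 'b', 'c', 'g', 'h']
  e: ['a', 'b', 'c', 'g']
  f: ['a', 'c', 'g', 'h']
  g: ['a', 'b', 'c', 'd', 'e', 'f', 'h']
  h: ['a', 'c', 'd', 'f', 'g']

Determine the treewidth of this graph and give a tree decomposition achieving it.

The largest bag has 5 vertices, giving width 4; this decomposition certifies tw(G) ≤ 4. For the lower bound, the 5 vertices {a, c, d, g, h} are pairwise adjacent, and any tree decomposition puts a clique entirely inside one bag — forcing width ≥ 4. The upper and lower bounds meet at 4, so that is the treewidth.

Treewidth 4.
Bags: B1 = {a, b, c, d, g}  B2 = {a, c, d, g, h}  B3 = {a, c, f, g, h}  B4 = {a, b, c, e, g}
Tree: B1–B2, B2–B3, B1–B4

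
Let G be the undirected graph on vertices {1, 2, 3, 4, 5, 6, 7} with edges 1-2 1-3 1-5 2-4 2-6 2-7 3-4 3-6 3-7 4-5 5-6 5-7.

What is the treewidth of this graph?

3

A width-3 tree decomposition is:
Bags: B1 = {1, 2, 3, 5}  B2 = {2, 3, 5, 6}  B3 = {2, 3, 5, 7}  B4 = {2, 3, 4, 5}
Tree: B1–B2, B2–B3, B3–B4
Each bag holds 4 vertices, so the decomposition has width 3, which upper-bounds the treewidth. For the lower bound: the 4 vertex sets {1,3}, {5,6}, {2}, {7} are disjoint, each induces a connected subgraph, and every pair is joined by at least one edge of G. Contracting each set to a single vertex therefore yields K_{4} as a minor, and since treewidth is minor-monotone, tw(G) ≥ tw(K_{4}) = 3. Therefore the treewidth is 3.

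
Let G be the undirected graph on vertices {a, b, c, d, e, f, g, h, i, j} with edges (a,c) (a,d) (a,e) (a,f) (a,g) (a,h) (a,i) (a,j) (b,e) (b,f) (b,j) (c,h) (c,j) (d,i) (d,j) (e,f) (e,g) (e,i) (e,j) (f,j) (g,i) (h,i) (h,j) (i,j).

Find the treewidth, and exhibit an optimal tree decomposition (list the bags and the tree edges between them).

The largest bag has 4 vertices, giving width 3; this decomposition certifies tw(G) ≤ 3. For the lower bound, the 4 vertices {a, e, g, i} are pairwise adjacent, and any tree decomposition puts a clique entirely inside one bag — forcing width ≥ 3. Therefore the treewidth is 3.

Treewidth 3.
Bags: B1 = {a, e, f, j}  B2 = {a, e, i, j}  B3 = {b, e, f, j}  B4 = {a, d, i, j}  B5 = {a, h, i, j}  B6 = {a, e, g, i}  B7 = {a, c, h, j}
Tree: B1–B2, B1–B3, B2–B4, B4–B5, B2–B6, B5–B7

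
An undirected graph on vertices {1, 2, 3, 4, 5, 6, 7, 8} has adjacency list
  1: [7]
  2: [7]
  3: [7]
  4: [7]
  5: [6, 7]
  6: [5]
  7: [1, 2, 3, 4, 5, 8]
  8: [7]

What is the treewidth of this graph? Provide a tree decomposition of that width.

Every bag has size at most 2, so the width is 2 − 1 = 1 and tw(G) ≤ 1. Since G has at least one edge (e.g. 7–3), it is not an edgeless graph, so tw(G) ≥ 1. Hence tw(G) = 1 exactly.

Treewidth 1.
Bags: B1 = {3, 7}  B2 = {5, 7}  B3 = {5, 6}  B4 = {4, 7}  B5 = {7, 8}  B6 = {2, 7}  B7 = {1, 7}
Tree: B1–B2, B2–B3, B1–B4, B1–B5, B4–B6, B5–B7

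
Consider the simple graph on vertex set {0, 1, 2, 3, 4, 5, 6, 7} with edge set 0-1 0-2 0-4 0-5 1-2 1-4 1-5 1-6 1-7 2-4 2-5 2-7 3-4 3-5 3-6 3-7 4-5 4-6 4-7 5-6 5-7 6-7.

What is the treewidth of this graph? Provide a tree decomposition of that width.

Each bag holds 5 vertices, so the decomposition has width 4, which upper-bounds the treewidth. On the other hand G contains the 5-clique {0, 1, 2, 4, 5}. A clique must lie in a single bag of any decomposition, so no decomposition can have width below 4. Therefore the treewidth is 4.

Treewidth 4.
One such decomposition:
Bags: B1 = {1, 4, 5, 6, 7}  B2 = {1, 2, 4, 5, 7}  B3 = {3, 4, 5, 6, 7}  B4 = {0, 1, 2, 4, 5}
Tree: B1–B2, B1–B3, B2–B4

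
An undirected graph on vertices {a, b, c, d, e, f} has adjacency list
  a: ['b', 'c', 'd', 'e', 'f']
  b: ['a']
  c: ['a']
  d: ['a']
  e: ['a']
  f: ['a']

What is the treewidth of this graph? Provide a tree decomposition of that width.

Treewidth 1.
One optimal decomposition is:
Bags: B1 = {a, d}  B2 = {a, b}  B3 = {a, f}  B4 = {a, e}  B5 = {a, c}
Tree: B1–B2, B2–B3, B1–B4, B4–B5

Every bag has size at most 2, so the width is 2 − 1 = 1 and tw(G) ≤ 1. Since G has at least one edge (e.g. a–d), it is not an edgeless graph, so tw(G) ≥ 1. Combining the bounds, tw(G) = 1.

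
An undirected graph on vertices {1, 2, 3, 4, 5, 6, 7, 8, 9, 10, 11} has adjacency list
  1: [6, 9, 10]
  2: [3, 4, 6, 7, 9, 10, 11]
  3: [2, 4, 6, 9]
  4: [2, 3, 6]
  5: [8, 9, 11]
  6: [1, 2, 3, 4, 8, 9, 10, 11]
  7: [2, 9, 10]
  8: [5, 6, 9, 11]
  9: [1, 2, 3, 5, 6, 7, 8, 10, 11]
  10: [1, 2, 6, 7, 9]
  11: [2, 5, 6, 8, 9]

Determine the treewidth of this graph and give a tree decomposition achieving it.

The largest bag has 4 vertices, giving width 3; this decomposition certifies tw(G) ≤ 3. On the other hand G contains the 4-clique {5, 8, 9, 11}. A clique must lie in a single bag of any decomposition, so no decomposition can have width below 3. Therefore the treewidth is 3.

Treewidth 3.
Bags: B1 = {5, 8, 9, 11}  B2 = {6, 8, 9, 11}  B3 = {2, 6, 9, 11}  B4 = {2, 6, 9, 10}  B5 = {1, 6, 9, 10}  B6 = {2, 3, 6, 9}  B7 = {2, 3, 4, 6}  B8 = {2, 7, 9, 10}
Tree: B1–B2, B2–B3, B3–B4, B4–B5, B3–B6, B6–B7, B4–B8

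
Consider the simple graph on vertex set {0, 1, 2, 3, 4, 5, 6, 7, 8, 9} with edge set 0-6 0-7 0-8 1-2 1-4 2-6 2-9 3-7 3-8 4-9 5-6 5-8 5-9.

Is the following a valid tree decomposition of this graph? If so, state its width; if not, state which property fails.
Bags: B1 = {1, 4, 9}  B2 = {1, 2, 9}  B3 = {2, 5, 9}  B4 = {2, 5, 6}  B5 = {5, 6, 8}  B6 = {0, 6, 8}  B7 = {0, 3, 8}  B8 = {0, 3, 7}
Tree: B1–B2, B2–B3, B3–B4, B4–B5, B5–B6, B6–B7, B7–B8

Every vertex of G appears in some bag (union = {0, 1, 2, 3, 4, 5, 6, 7, 8, 9}); every edge is covered by a bag; and for each vertex v the set of bags containing v is connected in the bag tree. The decomposition is therefore valid. The largest bag has 3 vertices, so the width is 2.

Yes; width 2.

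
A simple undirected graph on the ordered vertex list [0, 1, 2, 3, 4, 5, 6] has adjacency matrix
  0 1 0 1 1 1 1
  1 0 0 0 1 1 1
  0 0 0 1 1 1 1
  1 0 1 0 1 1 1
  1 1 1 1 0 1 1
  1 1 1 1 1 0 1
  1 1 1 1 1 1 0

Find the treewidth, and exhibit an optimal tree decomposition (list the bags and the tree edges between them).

Each bag holds 5 vertices, so the decomposition has width 4, which upper-bounds the treewidth. For the lower bound, the 5 vertices {0, 1, 4, 5, 6} are pairwise adjacent, and any tree decomposition puts a clique entirely inside one bag — forcing width ≥ 4. Hence tw(G) = 4 exactly.

Treewidth 4.
One optimal decomposition is:
Bags: B1 = {0, 3, 4, 5, 6}  B2 = {2, 3, 4, 5, 6}  B3 = {0, 1, 4, 5, 6}
Tree: B1–B2, B1–B3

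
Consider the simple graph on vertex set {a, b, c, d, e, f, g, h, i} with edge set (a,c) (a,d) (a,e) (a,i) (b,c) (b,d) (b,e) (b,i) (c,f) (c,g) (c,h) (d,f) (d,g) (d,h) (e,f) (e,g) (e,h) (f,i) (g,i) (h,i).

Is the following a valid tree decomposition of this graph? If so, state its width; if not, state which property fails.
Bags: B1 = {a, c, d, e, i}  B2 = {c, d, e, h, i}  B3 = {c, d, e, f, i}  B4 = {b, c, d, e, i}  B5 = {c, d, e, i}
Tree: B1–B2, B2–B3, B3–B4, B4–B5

A tree decomposition must satisfy three properties: every vertex lies in some bag; for every edge, both endpoints lie together in some bag; and for every vertex, the bags containing it form a connected subtree. Here vertex g appears in no bag, so the decomposition is invalid.

No — vertex g appears in no bag.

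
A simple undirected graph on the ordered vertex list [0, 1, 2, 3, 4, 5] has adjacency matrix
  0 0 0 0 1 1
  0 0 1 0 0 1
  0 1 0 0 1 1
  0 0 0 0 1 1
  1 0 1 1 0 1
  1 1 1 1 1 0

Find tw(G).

2

A width-2 tree decomposition is:
Bags: B1 = {2, 4, 5}  B2 = {1, 2, 5}  B3 = {3, 4, 5}  B4 = {0, 4, 5}
Tree: B1–B2, B1–B3, B1–B4
Every bag has size at most 3, so the width is 3 − 1 = 2 and tw(G) ≤ 2. Conversely, {1, 2, 5} is a clique of size 3, and the vertices of any clique must share a bag in every tree decomposition; so some bag has ≥ 3 vertices and tw(G) ≥ 2. The upper and lower bounds meet at 2, so that is the treewidth.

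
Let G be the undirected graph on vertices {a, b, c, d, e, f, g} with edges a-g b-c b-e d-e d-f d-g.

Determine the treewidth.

1

A width-1 tree decomposition is:
Bags: B1 = {d, e}  B2 = {d, g}  B3 = {a, g}  B4 = {d, f}  B5 = {b, e}  B6 = {b, c}
Tree: B1–B2, B2–B3, B2–B4, B1–B5, B5–B6
Every bag has size at most 2, so the width is 2 − 1 = 1 and tw(G) ≤ 1. Since G has at least one edge (e.g. e–d), it is not an edgeless graph, so tw(G) ≥ 1. Combining the bounds, tw(G) = 1.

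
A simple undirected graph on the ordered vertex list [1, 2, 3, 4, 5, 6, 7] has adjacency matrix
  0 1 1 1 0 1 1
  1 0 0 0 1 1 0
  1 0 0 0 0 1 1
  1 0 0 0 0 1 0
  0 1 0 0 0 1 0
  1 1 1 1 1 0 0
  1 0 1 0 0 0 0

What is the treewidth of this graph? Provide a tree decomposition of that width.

The largest bag has 3 vertices, giving width 2; this decomposition certifies tw(G) ≤ 2. Conversely, {1, 2, 6} is a clique of size 3, and the vertices of any clique must share a bag in every tree decomposition; so some bag has ≥ 3 vertices and tw(G) ≥ 2. Therefore the treewidth is 2.

Treewidth 2.
One such decomposition:
Bags: B1 = {1, 3, 7}  B2 = {1, 3, 6}  B3 = {1, 4, 6}  B4 = {1, 2, 6}  B5 = {2, 5, 6}
Tree: B1–B2, B2–B3, B2–B4, B4–B5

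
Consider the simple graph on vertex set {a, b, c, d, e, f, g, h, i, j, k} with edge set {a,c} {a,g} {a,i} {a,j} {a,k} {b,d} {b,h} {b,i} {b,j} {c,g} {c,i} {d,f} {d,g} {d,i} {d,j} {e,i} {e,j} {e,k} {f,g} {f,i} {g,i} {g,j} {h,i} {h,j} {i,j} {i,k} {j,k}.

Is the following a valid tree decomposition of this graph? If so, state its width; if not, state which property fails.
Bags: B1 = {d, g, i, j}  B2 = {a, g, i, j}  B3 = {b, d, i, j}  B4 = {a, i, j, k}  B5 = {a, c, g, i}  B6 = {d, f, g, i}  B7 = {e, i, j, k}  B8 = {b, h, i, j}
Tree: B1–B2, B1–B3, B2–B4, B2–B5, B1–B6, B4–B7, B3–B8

Yes; width 3.

Vertex coverage: the bags together contain {a, b, c, d, e, f, g, h, i, j, k}, the full vertex set. Edge coverage: each edge of G has both endpoints in at least one bag. Running intersection: for every vertex, the bags containing it form a connected subtree. All three properties hold, so this is a valid tree decomposition of width max|bag| − 1 = 3, and hence tw(G) ≤ 3.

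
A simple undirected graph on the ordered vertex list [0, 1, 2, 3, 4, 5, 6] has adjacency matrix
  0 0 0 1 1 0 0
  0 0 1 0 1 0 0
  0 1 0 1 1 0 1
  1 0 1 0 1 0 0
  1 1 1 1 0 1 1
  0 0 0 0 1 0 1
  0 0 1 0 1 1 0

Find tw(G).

2

A width-2 tree decomposition is:
Bags: B1 = {0, 3, 4}  B2 = {2, 3, 4}  B3 = {2, 4, 6}  B4 = {1, 2, 4}  B5 = {4, 5, 6}
Tree: B1–B2, B2–B3, B3–B4, B3–B5
Each bag holds 3 vertices, so the decomposition has width 2, which upper-bounds the treewidth. Conversely, {0, 3, 4} is a clique of size 3, and the vertices of any clique must share a bag in every tree decomposition; so some bag has ≥ 3 vertices and tw(G) ≥ 2. Combining the bounds, tw(G) = 2.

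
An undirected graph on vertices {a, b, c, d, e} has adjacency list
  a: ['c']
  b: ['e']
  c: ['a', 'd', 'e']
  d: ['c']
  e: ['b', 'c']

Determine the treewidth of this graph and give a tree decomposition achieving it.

The largest bag has 2 vertices, giving width 1; this decomposition certifies tw(G) ≤ 1. Since G has at least one edge (e.g. e–c), it is not an edgeless graph, so tw(G) ≥ 1. The upper and lower bounds meet at 1, so that is the treewidth.

Treewidth 1.
One optimal decomposition is:
Bags: B1 = {c, e}  B2 = {c, d}  B3 = {b, e}  B4 = {a, c}
Tree: B1–B2, B1–B3, B2–B4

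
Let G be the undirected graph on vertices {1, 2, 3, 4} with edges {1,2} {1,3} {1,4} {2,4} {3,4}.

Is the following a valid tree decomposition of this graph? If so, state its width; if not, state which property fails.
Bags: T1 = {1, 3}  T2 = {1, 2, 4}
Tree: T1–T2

A tree decomposition must satisfy three properties: every vertex lies in some bag; for every edge, both endpoints lie together in some bag; and for every vertex, the bags containing it form a connected subtree. Here edge (4,3) lies in no bag, so the decomposition is invalid.

No — edge (4,3) lies in no bag.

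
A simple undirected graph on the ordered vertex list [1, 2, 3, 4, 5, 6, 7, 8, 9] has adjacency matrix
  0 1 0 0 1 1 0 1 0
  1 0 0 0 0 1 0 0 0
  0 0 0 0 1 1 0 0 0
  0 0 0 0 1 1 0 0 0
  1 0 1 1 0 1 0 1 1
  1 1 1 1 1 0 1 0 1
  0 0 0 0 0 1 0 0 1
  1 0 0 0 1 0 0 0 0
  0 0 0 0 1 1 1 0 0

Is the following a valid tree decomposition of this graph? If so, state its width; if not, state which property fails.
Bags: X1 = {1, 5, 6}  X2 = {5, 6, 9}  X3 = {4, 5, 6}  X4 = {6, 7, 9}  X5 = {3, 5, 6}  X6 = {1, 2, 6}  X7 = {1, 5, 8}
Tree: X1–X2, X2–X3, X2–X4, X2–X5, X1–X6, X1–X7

Yes; width 2.

Vertex coverage: the bags together contain {1, 2, 3, 4, 5, 6, 7, 8, 9}, the full vertex set. Edge coverage: each edge of G has both endpoints in at least one bag. Running intersection: for every vertex, the bags containing it form a connected subtree. All three properties hold, so this is a valid tree decomposition of width max|bag| − 1 = 2, and hence tw(G) ≤ 2.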